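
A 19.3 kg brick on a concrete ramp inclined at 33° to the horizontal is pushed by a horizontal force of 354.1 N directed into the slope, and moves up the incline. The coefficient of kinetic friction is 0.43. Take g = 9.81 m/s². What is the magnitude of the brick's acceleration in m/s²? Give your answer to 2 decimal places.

2.21 m/s²

The horizontal push has components F cos 33° = 354.1 × 0.8387 = 296.984 N up the incline and F sin 33° = 354.1 × 0.5446 = 192.843 N pressing into the surface.
The normal force is therefore N = mg cos 33° + F sin 33° = 158.794 + 192.843 = 351.637 N, and kinetic friction down the slope is μN = 0.43 × 351.637 = 151.204 N.
Along the incline: F cos 33° − mg sin 33° − μN = ma, so 296.984 − 103.111 − 151.204 = 19.3 a, giving a = 2.2108 m/s².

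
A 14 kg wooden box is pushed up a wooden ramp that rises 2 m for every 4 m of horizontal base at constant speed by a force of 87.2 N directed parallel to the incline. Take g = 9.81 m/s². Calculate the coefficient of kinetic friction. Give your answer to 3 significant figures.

0.210

At constant speed ΣF = 0 along the incline. The applied 87.2 N acts up the slope; the weight component mg sin 26.57° = 61.420 N and kinetic friction μN both act down the slope.
So 87.2 = 61.420 + μ × 122.841, giving μ = (87.2 − 61.420) / 122.841 = 0.2099.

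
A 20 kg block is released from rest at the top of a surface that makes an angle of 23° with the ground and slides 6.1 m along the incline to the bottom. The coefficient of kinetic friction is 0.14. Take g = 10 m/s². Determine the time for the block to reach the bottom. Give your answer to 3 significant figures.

2.16 s

The weight component along the incline is mg sin 23° = 78.146 N and the normal force is N = mg cos 23° = 184.101 N.
Friction up the slope is f = μN = 0.14 × 184.101 = 25.774 N, so the net downslope force is 78.146 − 25.774 = 52.372 N and a = 52.372 / 20 = 2.6186 m/s².
Starting from rest, L = ½at², so t = √(2L/a) = √(2 × 6.1 / 2.6186) = 2.1585 s.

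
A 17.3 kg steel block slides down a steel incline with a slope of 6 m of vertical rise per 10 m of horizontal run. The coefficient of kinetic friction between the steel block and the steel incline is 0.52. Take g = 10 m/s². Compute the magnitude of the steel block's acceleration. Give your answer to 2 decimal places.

0.69 m/s²

Resolving the weight along the incline: the component pulling the steel block down the slope is mg sin 30.96° = 17.3 × 10 × 0.5145 = 89.008 N, and the normal force is N = mg cos 30.96° = 17.3 × 10 × 0.8575 = 148.347 N.
Kinetic friction acts up the slope with magnitude f = μN = 0.52 × 148.347 = 77.140 N.
Net force along the incline is 89.008 − 77.140 = 11.868 N, so a = 11.868 / 17.3 = 0.6860 m/s².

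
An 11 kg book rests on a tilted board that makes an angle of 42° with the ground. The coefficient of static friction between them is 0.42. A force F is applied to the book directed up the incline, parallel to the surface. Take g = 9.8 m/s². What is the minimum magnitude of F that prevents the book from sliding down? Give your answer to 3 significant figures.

The normal force is N = mg cos 42° = 80.111 N. With F at its minimum the book is on the verge of sliding down, so static friction is at its maximum μ_s N = 0.42 × 80.111 = 33.647 N and acts up the slope.
Equilibrium along the incline: F + μ_s N = mg sin 42°, so F = 72.132 − 33.647 = 38.485 N.

38.5 N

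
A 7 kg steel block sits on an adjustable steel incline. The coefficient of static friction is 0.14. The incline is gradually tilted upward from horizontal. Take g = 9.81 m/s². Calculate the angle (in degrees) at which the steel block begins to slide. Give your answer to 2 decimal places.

At the threshold of sliding, static friction is at its maximum μ_s N and exactly balances the weight component along the incline: mg sin θ = μ_s mg cos θ.
Hence tan θ = μ_s = 0.14, so θ = arctan(0.14) = 7.9696°.

7.97°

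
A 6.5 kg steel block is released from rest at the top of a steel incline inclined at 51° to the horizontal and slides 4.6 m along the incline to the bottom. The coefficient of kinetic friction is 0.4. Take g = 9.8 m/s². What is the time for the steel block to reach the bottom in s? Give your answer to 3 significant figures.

The weight component along the incline is mg sin 51° = 49.504 N and the normal force is N = mg cos 51° = 40.088 N.
Friction up the slope is f = μN = 0.4 × 40.088 = 16.035 N, so the net downslope force is 49.504 − 16.035 = 33.469 N and a = 33.469 / 6.5 = 5.1491 m/s².
Starting from rest, L = ½at², so t = √(2L/a) = √(2 × 4.6 / 5.1491) = 1.3367 s.

1.34 s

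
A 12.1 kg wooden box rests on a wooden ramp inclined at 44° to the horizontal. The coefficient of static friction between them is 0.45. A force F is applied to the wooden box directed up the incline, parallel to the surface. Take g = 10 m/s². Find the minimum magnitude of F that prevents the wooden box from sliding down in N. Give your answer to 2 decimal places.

44.89 N

The normal force is N = mg cos 44° = 87.040 N. With F at its minimum the wooden box is on the verge of sliding down, so static friction is at its maximum μ_s N = 0.45 × 87.040 = 39.168 N and acts up the slope.
Equilibrium along the incline: F + μ_s N = mg sin 44°, so F = 84.054 − 39.168 = 44.886 N.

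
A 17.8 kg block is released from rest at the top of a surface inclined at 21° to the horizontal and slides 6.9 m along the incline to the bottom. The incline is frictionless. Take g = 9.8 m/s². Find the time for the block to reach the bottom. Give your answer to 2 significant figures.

2.0 s

The weight component along the incline is mg sin 21° = 62.514 N and the normal force is N = mg cos 21° = 162.854 N.
With no friction, a = g sin 21° = 3.5120 m/s².
Starting from rest, L = ½at², so t = √(2L/a) = √(2 × 6.9 / 3.5120) = 1.9823 s.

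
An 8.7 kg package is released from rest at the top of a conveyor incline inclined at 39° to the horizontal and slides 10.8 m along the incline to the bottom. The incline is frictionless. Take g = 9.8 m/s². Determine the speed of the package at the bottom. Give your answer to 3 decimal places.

11.542 m/s

The weight component along the incline is mg sin 39° = 53.656 N and the normal force is N = mg cos 39° = 66.259 N.
With no friction, a = g sin 39° = 6.1673 m/s².
Starting from rest over a distance of 10.8 m, v² = 2aL = 2 × 6.1673 × 10.8 = 133.2137, so v = 11.5418 m/s.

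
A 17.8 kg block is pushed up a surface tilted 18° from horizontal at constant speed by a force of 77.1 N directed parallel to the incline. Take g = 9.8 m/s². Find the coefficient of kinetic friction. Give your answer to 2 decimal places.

At constant speed ΣF = 0 along the incline. The applied 77.1 N acts up the slope; the weight component mg sin 18° = 53.905 N and kinetic friction μN both act down the slope.
So 77.1 = 53.905 + μ × 165.902, giving μ = (77.1 − 53.905) / 165.902 = 0.1398.

0.14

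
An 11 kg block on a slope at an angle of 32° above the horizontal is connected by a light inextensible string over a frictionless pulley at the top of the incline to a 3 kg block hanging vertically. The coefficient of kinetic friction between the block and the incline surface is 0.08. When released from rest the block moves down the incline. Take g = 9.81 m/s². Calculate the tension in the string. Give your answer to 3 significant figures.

33.8 N

For the block on the incline: the weight component along the slope is m₁g sin 32° = 11 × 9.81 × 0.5299 = 57.182 N and the normal force is N = m₁g cos 32° = 91.513 N.
Kinetic friction opposes the block's motion down the incline: f = μN = 0.08 × 91.513 = 7.321 N acting up the slope.
Newton's second law for the block (down-slope positive): 57.182 − 7.321 − T = 11 a. For the hanging block (upward positive): T − 3 × 9.81 = 3 a.
Adding the two equations eliminates T: 20.431 = 14 a, so a = 1.4594 m/s².
Then from the hanging block's equation, T = 3 × (9.81 + 1.4594) = 33.808 N.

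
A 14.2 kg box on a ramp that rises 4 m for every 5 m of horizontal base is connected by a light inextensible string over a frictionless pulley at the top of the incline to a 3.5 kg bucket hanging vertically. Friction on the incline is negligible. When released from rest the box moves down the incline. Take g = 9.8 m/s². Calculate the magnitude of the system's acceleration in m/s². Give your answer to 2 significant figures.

For the box on the incline: the weight component along the slope is m₁g sin 38.66° = 14.2 × 9.8 × 0.6247 = 86.933 N and the normal force is N = m₁g cos 38.66° = 108.666 N.
Newton's second law for the box (down-slope positive): 86.933 − T = 14.2 a. For the hanging bucket (upward positive): T − 3.5 × 9.8 = 3.5 a.
Adding the two equations eliminates T: 52.633 = 17.7 a, so a = 2.9736 m/s².

3.0 m/s²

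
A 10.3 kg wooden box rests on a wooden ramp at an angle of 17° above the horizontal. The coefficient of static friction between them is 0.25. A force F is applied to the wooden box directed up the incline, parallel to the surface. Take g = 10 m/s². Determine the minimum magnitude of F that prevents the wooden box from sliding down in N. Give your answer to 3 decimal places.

The normal force is N = mg cos 17° = 98.499 N. With F at its minimum the wooden box is on the verge of sliding down, so static friction is at its maximum μ_s N = 0.25 × 98.499 = 24.625 N and acts up the slope.
Equilibrium along the incline: F + μ_s N = mg sin 17°, so F = 30.114 − 24.625 = 5.489 N.

5.489 N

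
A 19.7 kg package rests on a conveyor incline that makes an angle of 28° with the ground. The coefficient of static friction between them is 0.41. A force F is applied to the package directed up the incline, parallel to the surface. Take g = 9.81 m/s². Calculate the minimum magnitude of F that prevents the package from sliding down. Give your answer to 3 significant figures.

20.8 N

The normal force is N = mg cos 28° = 170.636 N. With F at its minimum the package is on the verge of sliding down, so static friction is at its maximum μ_s N = 0.41 × 170.636 = 69.961 N and acts up the slope.
Equilibrium along the incline: F + μ_s N = mg sin 28°, so F = 90.729 − 69.961 = 20.768 N.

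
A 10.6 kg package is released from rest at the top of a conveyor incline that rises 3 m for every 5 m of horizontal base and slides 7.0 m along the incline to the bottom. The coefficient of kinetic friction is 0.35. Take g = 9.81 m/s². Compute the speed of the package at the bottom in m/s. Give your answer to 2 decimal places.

The weight component along the incline is mg sin 30.96° = 53.500 N and the normal force is N = mg cos 30.96° = 89.167 N.
Friction up the slope is f = μN = 0.35 × 89.167 = 31.208 N, so the net downslope force is 53.500 − 31.208 = 22.292 N and a = 22.292 / 10.6 = 2.1030 m/s².
Starting from rest over a distance of 7.0 m, v² = 2aL = 2 × 2.1030 × 7.0 = 29.4420, so v = 5.4260 m/s.

5.43 m/s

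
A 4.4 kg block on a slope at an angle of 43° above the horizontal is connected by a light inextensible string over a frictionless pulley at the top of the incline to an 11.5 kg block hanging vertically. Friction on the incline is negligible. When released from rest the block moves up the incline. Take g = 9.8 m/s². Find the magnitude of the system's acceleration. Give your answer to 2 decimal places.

For the block on the incline: the weight component along the slope is m₁g sin 43° = 4.4 × 9.8 × 0.6820 = 29.408 N and the normal force is N = m₁g cos 43° = 31.536 N.
Newton's second law for the block (up-slope positive): T − 29.408 = 4.4 a. For the hanging block (downward positive): 11.5 × 9.8 − T = 11.5 a.
Adding the two equations eliminates T: 83.292 = 15.9 a, so a = 5.2385 m/s².

5.24 m/s²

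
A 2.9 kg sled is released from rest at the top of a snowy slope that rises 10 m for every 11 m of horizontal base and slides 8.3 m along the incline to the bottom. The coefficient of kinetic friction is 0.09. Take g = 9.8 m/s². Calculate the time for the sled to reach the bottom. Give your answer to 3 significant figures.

The weight component along the incline is mg sin 42.27° = 19.117 N and the normal force is N = mg cos 42.27° = 21.029 N.
Friction up the slope is f = μN = 0.09 × 21.029 = 1.893 N, so the net downslope force is 19.117 − 1.893 = 17.224 N and a = 17.224 / 2.9 = 5.9393 m/s².
Starting from rest, L = ½at², so t = √(2L/a) = √(2 × 8.3 / 5.9393) = 1.6718 s.

1.67 s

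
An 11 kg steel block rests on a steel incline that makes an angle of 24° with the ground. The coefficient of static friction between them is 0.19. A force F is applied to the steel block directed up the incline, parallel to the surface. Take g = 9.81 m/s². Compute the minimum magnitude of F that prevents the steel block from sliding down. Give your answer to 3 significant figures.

The normal force is N = mg cos 24° = 98.581 N. With F at its minimum the steel block is on the verge of sliding down, so static friction is at its maximum μ_s N = 0.19 × 98.581 = 18.730 N and acts up the slope.
Equilibrium along the incline: F + μ_s N = mg sin 24°, so F = 43.891 − 18.730 = 25.161 N.

25.2 N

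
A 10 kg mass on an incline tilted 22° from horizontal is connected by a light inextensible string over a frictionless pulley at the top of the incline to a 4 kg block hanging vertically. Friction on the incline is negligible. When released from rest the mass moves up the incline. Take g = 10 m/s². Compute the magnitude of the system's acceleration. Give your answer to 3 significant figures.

For the mass on the incline: the weight component along the slope is m₁g sin 22° = 10 × 10 × 0.3746 = 37.460 N and the normal force is N = m₁g cos 22° = 92.718 N.
Newton's second law for the mass (up-slope positive): T − 37.460 = 10 a. For the hanging block (downward positive): 4 × 10 − T = 4 a.
Adding the two equations eliminates T: 2.540 = 14 a, so a = 0.1814 m/s².

0.181 m/s²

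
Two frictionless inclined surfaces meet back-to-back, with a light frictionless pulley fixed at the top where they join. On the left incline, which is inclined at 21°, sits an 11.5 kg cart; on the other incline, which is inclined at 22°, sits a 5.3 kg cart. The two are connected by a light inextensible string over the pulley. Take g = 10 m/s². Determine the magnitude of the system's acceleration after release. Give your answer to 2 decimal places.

Resolve each weight along its own incline: the 11.5 kg mass has component 11.5 × 10 × sin 21° = 41.212 N down its slope, and the 5.3 kg mass has 5.3 × 10 × sin 22° = 19.854 N down its slope.
The 11.5 kg side's 41.212 N exceeds the other side's 19.854 N, so that mass slides down and the 5.3 kg mass slides up. Taking that direction as positive, Newton's second law for the whole system gives 41.212 − 19.854 = (11.5 + 5.3) a, so a = 21.358 / 16.8 = 1.2713 m/s².

1.27 m/s²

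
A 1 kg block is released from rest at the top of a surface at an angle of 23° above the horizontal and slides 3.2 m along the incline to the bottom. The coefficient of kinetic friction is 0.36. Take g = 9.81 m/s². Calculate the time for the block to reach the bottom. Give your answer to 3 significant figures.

3.32 s

The weight component along the incline is mg sin 23° = 3.833 N and the normal force is N = mg cos 23° = 9.030 N.
Friction up the slope is f = μN = 0.36 × 9.030 = 3.251 N, so the net downslope force is 3.833 − 3.251 = 0.582 N and a = 0.582 / 1 = 0.5820 m/s².
Starting from rest, L = ½at², so t = √(2L/a) = √(2 × 3.2 / 0.5820) = 3.3161 s.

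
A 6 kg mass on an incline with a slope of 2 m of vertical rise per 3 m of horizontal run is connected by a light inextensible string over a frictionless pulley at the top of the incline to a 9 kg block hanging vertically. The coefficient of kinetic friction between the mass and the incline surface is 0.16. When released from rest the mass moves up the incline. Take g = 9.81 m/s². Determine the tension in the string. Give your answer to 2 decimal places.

59.61 N

For the mass on the incline: the weight component along the slope is m₁g sin 33.69° = 6 × 9.81 × 0.5547 = 32.650 N and the normal force is N = m₁g cos 33.69° = 48.974 N.
Kinetic friction opposes the mass's motion up the incline: f = μN = 0.16 × 48.974 = 7.836 N acting down the slope.
Newton's second law for the mass (up-slope positive): T − 32.650 − 7.836 = 6 a. For the hanging block (downward positive): 9 × 9.81 − T = 9 a.
Adding the two equations eliminates T: 47.804 = 15 a, so a = 3.1869 m/s².
Then from the hanging block's equation, T = 9 × (9.81 − 3.1869) = 59.608 N.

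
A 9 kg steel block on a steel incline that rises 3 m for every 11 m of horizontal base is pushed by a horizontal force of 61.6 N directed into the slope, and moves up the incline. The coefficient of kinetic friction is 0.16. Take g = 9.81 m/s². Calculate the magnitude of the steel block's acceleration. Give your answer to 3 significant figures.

The horizontal push has components F cos 15.26° = 61.6 × 0.9648 = 59.432 N up the incline and F sin 15.26° = 61.6 × 0.2631 = 16.207 N pressing into the surface.
The normal force is therefore N = mg cos 15.26° + F sin 15.26° = 85.182 + 16.207 = 101.389 N, and kinetic friction down the slope is μN = 0.16 × 101.389 = 16.222 N.
Along the incline: F cos 15.26° − mg sin 15.26° − μN = ma, so 59.432 − 23.229 − 16.222 = 9 a, giving a = 2.2201 m/s².

2.22 m/s²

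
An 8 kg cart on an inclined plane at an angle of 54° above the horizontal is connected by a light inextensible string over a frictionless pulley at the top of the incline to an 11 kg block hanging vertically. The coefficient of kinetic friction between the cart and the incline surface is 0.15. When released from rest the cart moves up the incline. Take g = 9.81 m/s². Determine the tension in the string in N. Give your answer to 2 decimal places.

For the cart on the incline: the weight component along the slope is m₁g sin 54° = 8 × 9.81 × 0.8090 = 63.490 N and the normal force is N = m₁g cos 54° = 46.129 N.
Kinetic friction opposes the cart's motion up the incline: f = μN = 0.15 × 46.129 = 6.919 N acting down the slope.
Newton's second law for the cart (up-slope positive): T − 63.490 − 6.919 = 8 a. For the hanging block (downward positive): 11 × 9.81 − T = 11 a.
Adding the two equations eliminates T: 37.501 = 19 a, so a = 1.9737 m/s².
Then from the hanging block's equation, T = 11 × (9.81 − 1.9737) = 86.199 N.

86.20 N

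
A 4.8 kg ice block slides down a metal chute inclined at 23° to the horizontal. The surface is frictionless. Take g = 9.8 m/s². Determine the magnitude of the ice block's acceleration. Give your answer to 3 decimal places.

3.829 m/s²

Resolving the weight along the incline: the component pulling the ice block down the slope is mg sin 23° = 4.8 × 9.8 × 0.3907 = 18.379 N, and the normal force is N = mg cos 23° = 4.8 × 9.8 × 0.9205 = 43.300 N.
With no friction the net force along the incline is 18.379 N, so a = g sin 23° = 18.379 / 4.8 = 3.8290 m/s².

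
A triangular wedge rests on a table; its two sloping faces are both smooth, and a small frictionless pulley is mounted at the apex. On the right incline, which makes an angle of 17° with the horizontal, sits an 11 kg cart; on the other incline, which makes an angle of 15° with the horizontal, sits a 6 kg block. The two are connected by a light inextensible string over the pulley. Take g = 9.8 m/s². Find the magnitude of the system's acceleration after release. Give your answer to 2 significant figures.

Resolve each weight along its own incline: the 11 kg mass has component 11 × 9.8 × sin 17° = 31.518 N down its slope, and the 6 kg mass has 6 × 9.8 × sin 15° = 15.219 N down its slope.
The 11 kg side's 31.518 N exceeds the other side's 15.219 N, so that mass slides down and the 6 kg mass slides up. Taking that direction as positive, Newton's second law for the whole system gives 31.518 − 15.219 = (11 + 6) a, so a = 16.299 / 17 = 0.9588 m/s².

0.96 m/s²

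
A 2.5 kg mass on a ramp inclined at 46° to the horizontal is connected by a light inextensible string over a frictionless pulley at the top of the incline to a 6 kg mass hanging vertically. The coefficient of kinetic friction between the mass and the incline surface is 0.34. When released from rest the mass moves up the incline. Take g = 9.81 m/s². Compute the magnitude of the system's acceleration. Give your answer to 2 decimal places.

4.17 m/s²

For the mass on the incline: the weight component along the slope is m₁g sin 46° = 2.5 × 9.81 × 0.7193 = 17.641 N and the normal force is N = m₁g cos 46° = 17.036 N.
Kinetic friction opposes the mass's motion up the incline: f = μN = 0.34 × 17.036 = 5.792 N acting down the slope.
Newton's second law for the mass (up-slope positive): T − 17.641 − 5.792 = 2.5 a. For the hanging mass (downward positive): 6 × 9.81 − T = 6 a.
Adding the two equations eliminates T: 35.427 = 8.5 a, so a = 4.1679 m/s².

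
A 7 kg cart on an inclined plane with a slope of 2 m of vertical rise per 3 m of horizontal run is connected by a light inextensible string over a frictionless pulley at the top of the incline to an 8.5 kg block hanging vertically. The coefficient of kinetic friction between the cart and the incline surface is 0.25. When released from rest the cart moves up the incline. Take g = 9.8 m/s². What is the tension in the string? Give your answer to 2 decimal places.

For the cart on the incline: the weight component along the slope is m₁g sin 33.69° = 7 × 9.8 × 0.5547 = 38.052 N and the normal force is N = m₁g cos 33.69° = 57.079 N.
Kinetic friction opposes the cart's motion up the incline: f = μN = 0.25 × 57.079 = 14.270 N acting down the slope.
Newton's second law for the cart (up-slope positive): T − 38.052 − 14.270 = 7 a. For the hanging block (downward positive): 8.5 × 9.8 − T = 8.5 a.
Adding the two equations eliminates T: 30.978 = 15.5 a, so a = 1.9986 m/s².
Then from the hanging block's equation, T = 8.5 × (9.8 − 1.9986) = 66.312 N.

66.31 N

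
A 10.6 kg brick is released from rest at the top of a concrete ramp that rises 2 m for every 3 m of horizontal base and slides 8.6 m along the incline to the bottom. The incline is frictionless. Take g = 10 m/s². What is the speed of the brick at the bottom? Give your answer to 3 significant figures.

The weight component along the incline is mg sin 33.69° = 58.798 N and the normal force is N = mg cos 33.69° = 88.197 N.
With no friction, a = g sin 33.69° = 5.5470 m/s².
Starting from rest over a distance of 8.6 m, v² = 2aL = 2 × 5.5470 × 8.6 = 95.4084, so v = 9.7677 m/s.

9.77 m/s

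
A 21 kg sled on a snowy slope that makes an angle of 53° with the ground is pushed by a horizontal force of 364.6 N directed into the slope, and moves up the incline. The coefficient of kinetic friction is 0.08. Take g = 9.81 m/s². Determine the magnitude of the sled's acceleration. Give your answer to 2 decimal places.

The horizontal push has components F cos 53° = 364.6 × 0.6018 = 219.416 N up the incline and F sin 53° = 364.6 × 0.7986 = 291.170 N pressing into the surface.
The normal force is therefore N = mg cos 53° + F sin 53° = 123.977 + 291.170 = 415.147 N, and kinetic friction down the slope is μN = 0.08 × 415.147 = 33.212 N.
Along the incline: F cos 53° − mg sin 53° − μN = ma, so 219.416 − 164.520 − 33.212 = 21 a, giving a = 1.0326 m/s².

1.03 m/s²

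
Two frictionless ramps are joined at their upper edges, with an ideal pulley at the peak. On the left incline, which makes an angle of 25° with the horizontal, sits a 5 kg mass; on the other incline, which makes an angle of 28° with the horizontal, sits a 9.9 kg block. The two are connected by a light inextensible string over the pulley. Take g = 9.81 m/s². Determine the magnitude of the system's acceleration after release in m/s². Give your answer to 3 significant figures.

Resolve each weight along its own incline: the 5 kg mass has component 5 × 9.81 × sin 25° = 20.729 N down its slope, and the 9.9 kg mass has 9.9 × 9.81 × sin 28° = 45.595 N down its slope.
The 9.9 kg side's 45.595 N exceeds the other side's 20.729 N, so that mass slides down and the 5 kg mass slides up. Taking that direction as positive, Newton's second law for the whole system gives 45.595 − 20.729 = (5 + 9.9) a, so a = 24.866 / 14.9 = 1.6689 m/s².

1.67 m/s²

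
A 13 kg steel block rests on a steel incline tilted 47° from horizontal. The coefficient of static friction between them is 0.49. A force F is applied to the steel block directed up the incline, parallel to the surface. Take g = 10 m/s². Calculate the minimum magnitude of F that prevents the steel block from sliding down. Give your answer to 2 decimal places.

51.63 N

The normal force is N = mg cos 47° = 88.660 N. With F at its minimum the steel block is on the verge of sliding down, so static friction is at its maximum μ_s N = 0.49 × 88.660 = 43.443 N and acts up the slope.
Equilibrium along the incline: F + μ_s N = mg sin 47°, so F = 95.076 − 43.443 = 51.633 N.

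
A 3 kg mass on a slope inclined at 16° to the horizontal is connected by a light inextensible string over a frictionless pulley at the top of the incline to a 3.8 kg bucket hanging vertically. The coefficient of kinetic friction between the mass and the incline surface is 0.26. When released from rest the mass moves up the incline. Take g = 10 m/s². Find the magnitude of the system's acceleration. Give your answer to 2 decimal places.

For the mass on the incline: the weight component along the slope is m₁g sin 16° = 3 × 10 × 0.2756 = 8.268 N and the normal force is N = m₁g cos 16° = 28.838 N.
Kinetic friction opposes the mass's motion up the incline: f = μN = 0.26 × 28.838 = 7.498 N acting down the slope.
Newton's second law for the mass (up-slope positive): T − 8.268 − 7.498 = 3 a. For the hanging bucket (downward positive): 3.8 × 10 − T = 3.8 a.
Adding the two equations eliminates T: 22.234 = 6.8 a, so a = 3.2697 m/s².

3.27 m/s²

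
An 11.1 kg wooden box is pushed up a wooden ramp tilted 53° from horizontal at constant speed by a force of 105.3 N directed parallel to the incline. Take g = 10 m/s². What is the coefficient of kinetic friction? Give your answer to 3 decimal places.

0.249

At constant speed ΣF = 0 along the incline. The applied 105.3 N acts up the slope; the weight component mg sin 53° = 88.649 N and kinetic friction μN both act down the slope.
So 105.3 = 88.649 + μ × 66.801, giving μ = (105.3 − 88.649) / 66.801 = 0.2493.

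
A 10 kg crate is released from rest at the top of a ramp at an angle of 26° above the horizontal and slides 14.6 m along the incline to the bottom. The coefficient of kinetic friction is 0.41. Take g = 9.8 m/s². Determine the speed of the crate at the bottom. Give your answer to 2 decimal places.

4.47 m/s

The weight component along the incline is mg sin 26° = 42.960 N and the normal force is N = mg cos 26° = 88.082 N.
Friction up the slope is f = μN = 0.41 × 88.082 = 36.114 N, so the net downslope force is 42.960 − 36.114 = 6.846 N and a = 6.846 / 10 = 0.6846 m/s².
Starting from rest over a distance of 14.6 m, v² = 2aL = 2 × 0.6846 × 14.6 = 19.9903, so v = 4.4711 m/s.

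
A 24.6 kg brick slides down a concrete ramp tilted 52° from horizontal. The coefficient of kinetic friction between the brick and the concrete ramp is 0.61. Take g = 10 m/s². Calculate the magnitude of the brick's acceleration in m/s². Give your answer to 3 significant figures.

Resolving the weight along the incline: the component pulling the brick down the slope is mg sin 52° = 24.6 × 10 × 0.7880 = 193.848 N, and the normal force is N = mg cos 52° = 24.6 × 10 × 0.6157 = 151.462 N.
Kinetic friction acts up the slope with magnitude f = μN = 0.61 × 151.462 = 92.392 N.
Net force along the incline is 193.848 − 92.392 = 101.456 N, so a = 101.456 / 24.6 = 4.1242 m/s².

4.12 m/s²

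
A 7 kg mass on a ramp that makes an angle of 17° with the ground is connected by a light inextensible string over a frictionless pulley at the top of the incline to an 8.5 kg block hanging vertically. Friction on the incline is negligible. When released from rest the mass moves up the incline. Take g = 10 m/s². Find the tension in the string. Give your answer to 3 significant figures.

49.6 N

For the mass on the incline: the weight component along the slope is m₁g sin 17° = 7 × 10 × 0.2924 = 20.468 N and the normal force is N = m₁g cos 17° = 66.941 N.
Newton's second law for the mass (up-slope positive): T − 20.468 = 7 a. For the hanging block (downward positive): 8.5 × 10 − T = 8.5 a.
Adding the two equations eliminates T: 64.532 = 15.5 a, so a = 4.1634 m/s².
Then from the hanging block's equation, T = 8.5 × (10 − 4.1634) = 49.611 N.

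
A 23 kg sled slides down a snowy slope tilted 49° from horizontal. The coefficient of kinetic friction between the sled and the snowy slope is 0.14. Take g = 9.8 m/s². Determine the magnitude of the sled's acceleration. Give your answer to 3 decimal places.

Resolving the weight along the incline: the component pulling the sled down the slope is mg sin 49° = 23 × 9.8 × 0.7547 = 170.109 N, and the normal force is N = mg cos 49° = 23 × 9.8 × 0.6561 = 147.885 N.
Kinetic friction acts up the slope with magnitude f = μN = 0.14 × 147.885 = 20.704 N.
Net force along the incline is 170.109 − 20.704 = 149.405 N, so a = 149.405 / 23 = 6.4959 m/s².

6.496 m/s²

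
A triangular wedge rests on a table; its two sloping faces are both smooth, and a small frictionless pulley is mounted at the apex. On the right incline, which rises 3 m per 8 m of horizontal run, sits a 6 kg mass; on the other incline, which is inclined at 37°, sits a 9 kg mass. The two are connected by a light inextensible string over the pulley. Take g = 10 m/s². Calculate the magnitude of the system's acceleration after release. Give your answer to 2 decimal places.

2.21 m/s²

Resolve each weight along its own incline: the 6 kg mass has component 6 × 10 × sin 20.56° = 21.067 N down its slope, and the 9 kg mass has 9 × 10 × sin 37° = 54.163 N down its slope.
The 9 kg side's 54.163 N exceeds the other side's 21.067 N, so that mass slides down and the 6 kg mass slides up. Taking that direction as positive, Newton's second law for the whole system gives 54.163 − 21.067 = (6 + 9) a, so a = 33.096 / 15 = 2.2064 m/s².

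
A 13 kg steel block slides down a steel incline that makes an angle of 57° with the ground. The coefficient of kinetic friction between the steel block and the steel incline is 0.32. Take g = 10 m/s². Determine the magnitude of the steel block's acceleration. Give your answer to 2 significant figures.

Resolving the weight along the incline: the component pulling the steel block down the slope is mg sin 57° = 13 × 10 × 0.8387 = 109.031 N, and the normal force is N = mg cos 57° = 13 × 10 × 0.5446 = 70.798 N.
Kinetic friction acts up the slope with magnitude f = μN = 0.32 × 70.798 = 22.655 N.
Net force along the incline is 109.031 − 22.655 = 86.376 N, so a = 86.376 / 13 = 6.6443 m/s².

6.6 m/s²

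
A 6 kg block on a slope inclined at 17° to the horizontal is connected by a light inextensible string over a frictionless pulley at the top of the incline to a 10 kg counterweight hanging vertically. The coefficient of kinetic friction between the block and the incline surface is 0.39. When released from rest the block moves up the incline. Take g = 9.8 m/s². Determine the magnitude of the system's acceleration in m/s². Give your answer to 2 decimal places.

For the block on the incline: the weight component along the slope is m₁g sin 17° = 6 × 9.8 × 0.2924 = 17.193 N and the normal force is N = m₁g cos 17° = 56.231 N.
Kinetic friction opposes the block's motion up the incline: f = μN = 0.39 × 56.231 = 21.930 N acting down the slope.
Newton's second law for the block (up-slope positive): T − 17.193 − 21.930 = 6 a. For the hanging counterweight (downward positive): 10 × 9.8 − T = 10 a.
Adding the two equations eliminates T: 58.877 = 16 a, so a = 3.6798 m/s².

3.68 m/s²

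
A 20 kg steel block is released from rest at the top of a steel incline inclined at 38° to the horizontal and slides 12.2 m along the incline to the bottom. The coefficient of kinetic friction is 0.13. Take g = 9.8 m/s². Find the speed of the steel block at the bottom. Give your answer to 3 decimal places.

The weight component along the incline is mg sin 38° = 120.670 N and the normal force is N = mg cos 38° = 154.450 N.
Friction up the slope is f = μN = 0.13 × 154.450 = 20.078 N, so the net downslope force is 120.670 − 20.078 = 100.592 N and a = 100.592 / 20 = 5.0296 m/s².
Starting from rest over a distance of 12.2 m, v² = 2aL = 2 × 5.0296 × 12.2 = 122.7222, so v = 11.0780 m/s.

11.078 m/s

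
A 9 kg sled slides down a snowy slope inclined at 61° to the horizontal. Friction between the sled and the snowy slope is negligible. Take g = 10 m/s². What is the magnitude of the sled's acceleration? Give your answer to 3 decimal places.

Resolving the weight along the incline: the component pulling the sled down the slope is mg sin 61° = 9 × 10 × 0.8746 = 78.714 N, and the normal force is N = mg cos 61° = 9 × 10 × 0.4848 = 43.632 N.
With no friction the net force along the incline is 78.714 N, so a = g sin 61° = 78.714 / 9 = 8.7460 m/s².

8.746 m/s²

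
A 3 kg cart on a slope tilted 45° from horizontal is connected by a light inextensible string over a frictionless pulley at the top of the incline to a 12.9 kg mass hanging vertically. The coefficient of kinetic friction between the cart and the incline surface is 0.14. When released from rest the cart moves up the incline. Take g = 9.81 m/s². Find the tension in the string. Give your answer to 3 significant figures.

For the cart on the incline: the weight component along the slope is m₁g sin 45° = 3 × 9.81 × 0.7071 = 20.810 N and the normal force is N = m₁g cos 45° = 20.810 N.
Kinetic friction opposes the cart's motion up the incline: f = μN = 0.14 × 20.810 = 2.913 N acting down the slope.
Newton's second law for the cart (up-slope positive): T − 20.810 − 2.913 = 3 a. For the hanging mass (downward positive): 12.9 × 9.81 − T = 12.9 a.
Adding the two equations eliminates T: 102.826 = 15.9 a, so a = 6.4670 m/s².
Then from the hanging mass's equation, T = 12.9 × (9.81 − 6.4670) = 43.125 N.

43.1 N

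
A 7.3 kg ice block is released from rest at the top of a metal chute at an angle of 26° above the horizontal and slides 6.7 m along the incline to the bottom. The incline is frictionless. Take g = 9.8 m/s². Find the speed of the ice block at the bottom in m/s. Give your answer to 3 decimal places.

7.587 m/s

The weight component along the incline is mg sin 26° = 31.361 N and the normal force is N = mg cos 26° = 64.300 N.
With no friction, a = g sin 26° = 4.2960 m/s².
Starting from rest over a distance of 6.7 m, v² = 2aL = 2 × 4.2960 × 6.7 = 57.5664, so v = 7.5873 m/s.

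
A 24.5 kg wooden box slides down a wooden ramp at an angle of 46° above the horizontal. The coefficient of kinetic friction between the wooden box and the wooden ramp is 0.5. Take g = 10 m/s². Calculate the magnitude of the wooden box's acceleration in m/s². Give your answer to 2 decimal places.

3.72 m/s²

Resolving the weight along the incline: the component pulling the wooden box down the slope is mg sin 46° = 24.5 × 10 × 0.7193 = 176.229 N, and the normal force is N = mg cos 46° = 24.5 × 10 × 0.6947 = 170.202 N.
Kinetic friction acts up the slope with magnitude f = μN = 0.5 × 170.202 = 85.101 N.
Net force along the incline is 176.229 − 85.101 = 91.128 N, so a = 91.128 / 24.5 = 3.7195 m/s².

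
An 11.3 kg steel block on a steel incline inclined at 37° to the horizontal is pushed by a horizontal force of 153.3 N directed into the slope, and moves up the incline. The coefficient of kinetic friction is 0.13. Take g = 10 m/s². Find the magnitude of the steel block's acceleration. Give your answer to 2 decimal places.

2.72 m/s²

The horizontal push has components F cos 37° = 153.3 × 0.7986 = 122.425 N up the incline and F sin 37° = 153.3 × 0.6018 = 92.256 N pressing into the surface.
The normal force is therefore N = mg cos 37° + F sin 37° = 90.242 + 92.256 = 182.498 N, and kinetic friction down the slope is μN = 0.13 × 182.498 = 23.725 N.
Along the incline: F cos 37° − mg sin 37° − μN = ma, so 122.425 − 68.003 − 23.725 = 11.3 a, giving a = 2.7165 m/s².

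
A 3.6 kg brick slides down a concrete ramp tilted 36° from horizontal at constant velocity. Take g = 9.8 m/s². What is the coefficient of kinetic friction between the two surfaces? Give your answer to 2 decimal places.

0.73

At constant velocity the net force along the incline is zero: mg sin 36° = μ mg cos 36°.
So μ = tan 36° = 0.5878 / 0.8090 = 0.7266.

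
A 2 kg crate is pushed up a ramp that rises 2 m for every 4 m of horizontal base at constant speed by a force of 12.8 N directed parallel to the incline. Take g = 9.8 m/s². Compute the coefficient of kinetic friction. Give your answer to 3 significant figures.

At constant speed ΣF = 0 along the incline. The applied 12.8 N acts up the slope; the weight component mg sin 26.57° = 8.765 N and kinetic friction μN both act down the slope.
So 12.8 = 8.765 + μ × 17.531, giving μ = (12.8 − 8.765) / 17.531 = 0.2302.

0.230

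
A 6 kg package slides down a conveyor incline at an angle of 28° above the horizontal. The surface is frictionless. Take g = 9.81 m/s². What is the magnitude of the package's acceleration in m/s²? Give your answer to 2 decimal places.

4.61 m/s²

Resolving the weight along the incline: the component pulling the package down the slope is mg sin 28° = 6 × 9.81 × 0.4695 = 27.635 N, and the normal force is N = mg cos 28° = 6 × 9.81 × 0.8829 = 51.967 N.
With no friction the net force along the incline is 27.635 N, so a = g sin 28° = 27.635 / 6 = 4.6058 m/s².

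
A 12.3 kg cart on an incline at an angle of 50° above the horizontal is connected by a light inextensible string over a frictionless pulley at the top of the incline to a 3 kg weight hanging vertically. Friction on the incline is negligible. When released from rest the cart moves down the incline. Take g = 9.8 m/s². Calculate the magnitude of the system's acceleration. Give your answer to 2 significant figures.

For the cart on the incline: the weight component along the slope is m₁g sin 50° = 12.3 × 9.8 × 0.7660 = 92.334 N and the normal force is N = m₁g cos 50° = 77.482 N.
Newton's second law for the cart (down-slope positive): 92.334 − T = 12.3 a. For the hanging weight (upward positive): T − 3 × 9.8 = 3 a.
Adding the two equations eliminates T: 62.934 = 15.3 a, so a = 4.1133 m/s².

4.1 m/s²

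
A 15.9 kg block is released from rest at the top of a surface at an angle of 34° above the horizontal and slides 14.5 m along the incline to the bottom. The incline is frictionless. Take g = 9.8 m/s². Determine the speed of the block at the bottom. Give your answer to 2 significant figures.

13 m/s

The weight component along the incline is mg sin 34° = 87.133 N and the normal force is N = mg cos 34° = 129.181 N.
With no friction, a = g sin 34° = 5.4801 m/s².
Starting from rest over a distance of 14.5 m, v² = 2aL = 2 × 5.4801 × 14.5 = 158.9229, so v = 12.6065 m/s.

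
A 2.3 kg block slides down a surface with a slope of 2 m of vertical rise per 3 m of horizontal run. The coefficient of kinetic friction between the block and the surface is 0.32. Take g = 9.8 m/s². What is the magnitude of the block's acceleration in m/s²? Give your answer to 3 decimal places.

2.827 m/s²

Resolving the weight along the incline: the component pulling the block down the slope is mg sin 33.69° = 2.3 × 9.8 × 0.5547 = 12.503 N, and the normal force is N = mg cos 33.69° = 2.3 × 9.8 × 0.8321 = 18.756 N.
Kinetic friction acts up the slope with magnitude f = μN = 0.32 × 18.756 = 6.002 N.
Net force along the incline is 12.503 − 6.002 = 6.501 N, so a = 6.501 / 2.3 = 2.8265 m/s².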